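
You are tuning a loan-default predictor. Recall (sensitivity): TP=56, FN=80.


Recall = TP/(TP+FN)
= 56/(56+80)
= 56/136 = 41.18%

41.18%


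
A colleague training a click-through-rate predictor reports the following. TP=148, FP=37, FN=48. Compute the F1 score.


Precision = 148/185 = 0.8
Recall = 148/196 = 0.7551
F1 = 2·P·R/(P+R) = 2·TP/(2·TP+FP+FN) = 296/(296+37+48) = 296/381 = 0.7769

0.7769


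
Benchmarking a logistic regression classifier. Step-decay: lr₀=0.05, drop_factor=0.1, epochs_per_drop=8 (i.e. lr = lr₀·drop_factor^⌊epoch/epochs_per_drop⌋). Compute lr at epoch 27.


n_drops = ⌊27/8⌋ = 3
lr = 0.05·0.1^3 = 0.05·0.001 = 0.00005

0.00005


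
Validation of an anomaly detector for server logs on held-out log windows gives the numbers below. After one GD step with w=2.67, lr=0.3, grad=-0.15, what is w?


w_new = w - α·∇
= 2.67 - 0.3·-0.15
= 2.67 + 0.045
= 2.715

2.715


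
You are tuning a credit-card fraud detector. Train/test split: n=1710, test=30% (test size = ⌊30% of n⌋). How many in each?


Test = ⌊1710·30/100⌋ = 513
Train = 1710 - 513 = 1197

Train: 1197, Test: 513


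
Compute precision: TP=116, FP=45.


Precision = TP/(TP+FP)
= 116/(116+45)
= 116/161 = 72.05%

72.05%


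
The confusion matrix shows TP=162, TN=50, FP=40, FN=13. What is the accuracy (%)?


Accuracy = (TP+TN)/(TP+TN+FP+FN)
= (162+50)/(265)
= 212/265 = 80.0%

80.0%


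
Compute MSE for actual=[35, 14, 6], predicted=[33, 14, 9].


Squared errors: (35-33)²=4, (14-14)²=0, (6-9)²=9
Sum = 13
MSE = 13/3 = 13/3

13/3


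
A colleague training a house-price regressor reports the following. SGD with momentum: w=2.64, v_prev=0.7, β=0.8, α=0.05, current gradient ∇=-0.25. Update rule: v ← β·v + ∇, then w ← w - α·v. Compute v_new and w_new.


v_new = 0.8·0.7 - 0.25 = 0.56 - 0.25 = 0.31
w_new = 2.64 - 0.05·0.31 = 2.64 - 0.0155 = 2.6245

v_new=0.31, w_new=2.6245


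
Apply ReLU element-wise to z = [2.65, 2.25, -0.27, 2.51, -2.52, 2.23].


ReLU(2.65) = max(0, 2.65) = 2.65
ReLU(2.25) = max(0, 2.25) = 2.25
ReLU(-0.27) = max(0, -0.27) = 0.0
ReLU(2.51) = max(0, 2.51) = 2.51
ReLU(-2.52) = max(0, -2.52) = 0.0
ReLU(2.23) = max(0, 2.23) = 2.23
result = [2.65, 2.25, 0.0, 2.51, 0.0, 2.23]

[2.65, 2.25, 0.0, 2.51, 0.0, 2.23]


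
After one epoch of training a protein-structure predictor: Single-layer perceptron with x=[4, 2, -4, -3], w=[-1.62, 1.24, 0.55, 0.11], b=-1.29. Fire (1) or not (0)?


z = (4)·(-1.62) + (2)·(1.24) + (-4)·(0.55) + (-3)·(0.11) - 1.29
  = -7.82
step(z) = 0 (z<0)

0


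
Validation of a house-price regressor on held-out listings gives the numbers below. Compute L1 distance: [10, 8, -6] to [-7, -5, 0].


d = |10+ 7| + |8+ 5| + |-6-0|
  = 17 + 13 + 6
  = 36

36


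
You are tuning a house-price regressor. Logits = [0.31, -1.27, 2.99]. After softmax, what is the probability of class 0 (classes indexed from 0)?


Exponentials: e^0.31=1.3634, e^-1.27=0.2808, e^2.99=19.8857
Sum = 21.5299
Softmax = [0.0633, 0.013, 0.9236]
p[0] = 1.3634/21.5299 = 0.0633

0.0633


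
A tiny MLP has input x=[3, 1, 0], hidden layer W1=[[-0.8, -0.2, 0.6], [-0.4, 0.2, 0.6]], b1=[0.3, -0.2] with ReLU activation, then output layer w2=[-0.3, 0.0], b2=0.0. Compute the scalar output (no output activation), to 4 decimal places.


z1[0] = (-0.8)·(3) + (-0.2)·(1) + (0.6)·(0) + 0.3 = -2.3
z1[1] = (-0.4)·(3) + (0.2)·(1) + (0.6)·(0) - 0.2 = -1.2
h = ReLU(z1) = [0.0, 0.0]
output = (-0.3)·(0.0) + (0.0)·(0.0) + 0.0 = 0.0

0.0


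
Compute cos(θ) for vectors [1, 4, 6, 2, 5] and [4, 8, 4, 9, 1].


A·B = 1·4 + 4·8 + 6·4 + 2·9 + 5·1 = 83
‖A‖ = √82 = 9.0554, ‖B‖ = √178 = 13.3417
cos = 83/(√82·√178) = 83/√14596 = 0.687

0.687


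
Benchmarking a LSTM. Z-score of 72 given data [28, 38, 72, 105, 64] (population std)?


μ = 61.4, σ = 27.1411
z = (72 - 61.4)/27.1411 = 0.3906

0.3906


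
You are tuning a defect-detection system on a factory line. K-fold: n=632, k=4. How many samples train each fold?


Fold size = 632/4 = 158
Training per fold = 632 - 158 = 474

474


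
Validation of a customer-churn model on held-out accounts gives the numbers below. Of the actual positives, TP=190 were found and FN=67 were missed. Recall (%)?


Recall = TP/(TP+FN)
= 190/(190+67)
= 190/257 = 73.93%

73.93%


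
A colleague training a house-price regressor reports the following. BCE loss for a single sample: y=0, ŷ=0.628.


BCE = -[y·ln(p) + (1-y)·ln(1-p)]
= -0 - 1·ln(1-0.628)
= -ln(0.372) = 0.9889

0.9889


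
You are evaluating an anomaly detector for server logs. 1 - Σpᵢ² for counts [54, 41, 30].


Probabilities: [54/125, 41/125, 30/125] ≈ [0.432, 0.328, 0.24]
Σpᵢ² = (2916 + 1681 + 900)/125² = 5497/15625
Gini = 1 - Σpᵢ² = 1 - 5497/15625 = 0.6482

0.6482


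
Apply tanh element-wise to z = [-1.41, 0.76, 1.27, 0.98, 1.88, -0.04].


tanh(-1.41) = -0.8875
tanh(0.76) = 0.6411
tanh(1.27) = 0.8538
tanh(0.98) = 0.7531
tanh(1.88) = 0.9545
tanh(-0.04) = -0.04
result = [-0.8875, 0.6411, 0.8538, 0.7531, 0.9545, -0.04]

[-0.8875, 0.6411, 0.8538, 0.7531, 0.9545, -0.04]


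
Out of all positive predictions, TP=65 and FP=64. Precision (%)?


Precision = TP/(TP+FP)
= 65/(65+64)
= 65/129 = 50.39%

50.39%


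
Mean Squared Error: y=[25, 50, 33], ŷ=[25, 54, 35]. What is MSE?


Squared errors: (25-25)²=0, (50-54)²=16, (33-35)²=4
Sum = 20
MSE = 20/3 = 20/3

20/3


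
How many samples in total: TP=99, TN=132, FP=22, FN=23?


Total = TP + TN + FP + FN
= 99 + 132 + 22 + 23
= 276
(Predicted positive: 121, predicted negative: 155)

276


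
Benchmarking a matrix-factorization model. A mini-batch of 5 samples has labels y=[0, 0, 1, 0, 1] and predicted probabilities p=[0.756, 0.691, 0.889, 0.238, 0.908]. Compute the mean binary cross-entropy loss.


L[0] = -ln(1-0.756) = -ln(0.244) = 1.4106
L[1] = -ln(1-0.691) = -ln(0.309) = 1.1744
L[2] = -ln(0.889) = 0.1177
L[3] = -ln(1-0.238) = -ln(0.762) = 0.2718
L[4] = -ln(0.908) = 0.0965
mean = (1.4106 + 1.1744 + 0.1177 + 0.2718 + 0.0965)/5 = 0.6142

0.6142


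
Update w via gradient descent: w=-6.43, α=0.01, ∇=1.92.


w_new = w - α·∇
= -6.43 - 0.01·1.92
= -6.43 - 0.0192
= -6.4492

-6.4492


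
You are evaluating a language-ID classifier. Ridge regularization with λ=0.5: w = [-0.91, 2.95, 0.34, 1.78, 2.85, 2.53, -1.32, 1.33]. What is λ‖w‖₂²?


‖w‖₂² = (-0.91)² + (2.95)² + (0.34)² + (1.78)² + (2.85)² + (2.53)² + (-1.32)² + (1.33)²
     = 0.8281 + 8.7025 + 0.1156 + 3.1684 + 8.1225 + 6.4009 + 1.7424 + 1.7689
     = 30.8493
λ·‖w‖₂² = 0.5·30.8493 = 15.42465

15.42465


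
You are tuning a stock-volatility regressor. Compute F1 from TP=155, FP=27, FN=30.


Precision = 155/182 = 0.8516
Recall = 155/185 = 0.8378
F1 = 2·P·R/(P+R) = 2·TP/(2·TP+FP+FN) = 310/(310+27+30) = 310/367 = 0.8447

0.8447


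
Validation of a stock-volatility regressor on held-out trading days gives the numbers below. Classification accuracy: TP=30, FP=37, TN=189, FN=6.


Accuracy = (TP+TN)/(TP+TN+FP+FN)
= (30+189)/(262)
= 219/262 = 83.59%

83.59%


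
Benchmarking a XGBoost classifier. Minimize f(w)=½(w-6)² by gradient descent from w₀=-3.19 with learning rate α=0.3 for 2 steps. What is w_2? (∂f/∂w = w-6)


step 1: grad = -3.19-6 = -9.19; w = -3.19 - 0.3·(-9.19) = -0.433
step 2: grad = -0.433-6 = -6.433; w = -0.433 - 0.3·(-6.433) = 1.4969

1.4969


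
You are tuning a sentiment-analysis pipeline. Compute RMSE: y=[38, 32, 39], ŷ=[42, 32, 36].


MSE = 25/3 = 8.3333
RMSE = √(25/3) = 2.8868

2.8868


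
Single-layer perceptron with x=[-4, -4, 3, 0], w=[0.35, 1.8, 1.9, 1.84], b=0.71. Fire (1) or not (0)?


z = (-4)·(0.35) + (-4)·(1.8) + (3)·(1.9) + (0)·(1.84) + 0.71
  = -2.19
step(z) = 0 (z<0)

0


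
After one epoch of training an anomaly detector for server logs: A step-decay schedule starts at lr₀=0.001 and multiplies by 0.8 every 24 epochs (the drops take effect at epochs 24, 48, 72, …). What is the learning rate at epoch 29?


n_drops = ⌊29/24⌋ = 1
lr = 0.001·0.8^1 = 0.001·0.8 = 0.0008

0.0008


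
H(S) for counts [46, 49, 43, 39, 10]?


Probabilities: [46/187, 49/187, 43/187, 39/187, 10/187] ≈ [0.246, 0.262, 0.2299, 0.2086, 0.0535]
H = -((46/187)·log₂(46/187) + (49/187)·log₂(49/187) + (43/187)·log₂(43/187) + (39/187)·log₂(39/187) + (10/187)·log₂(10/187))
  = 2.1892 bits

2.1892 bits


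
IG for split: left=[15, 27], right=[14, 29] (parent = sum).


Parent = [29, 56], H_parent = 0.9259
H_left = 0.9403 (n=42), H_right = 0.9103 (n=43)
H_children = (42/85)·0.9403 + (43/85)·0.9103 = 0.9251
IG = 0.9259 - 0.9251 = 0.0008

0.0008


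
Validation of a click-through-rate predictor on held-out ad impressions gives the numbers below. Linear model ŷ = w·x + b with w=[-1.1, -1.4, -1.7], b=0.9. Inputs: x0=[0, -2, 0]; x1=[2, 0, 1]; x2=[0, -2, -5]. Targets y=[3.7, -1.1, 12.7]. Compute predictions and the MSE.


ŷ0 = (-1.1)·(0) + (-1.4)·(-2) + (-1.7)·(0) + 0.9 = 3.7
ŷ1 = (-1.1)·(2) + (-1.4)·(0) + (-1.7)·(1) + 0.9 = -3.0
ŷ2 = (-1.1)·(0) + (-1.4)·(-2) + (-1.7)·(-5) + 0.9 = 12.2
errors² = [0.0, 3.61, 0.25]
MSE = 3.8600/3 = 1.2867

1.2867


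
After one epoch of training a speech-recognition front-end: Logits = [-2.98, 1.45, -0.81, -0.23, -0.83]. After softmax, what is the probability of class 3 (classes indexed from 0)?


Exponentials: e^-2.98=0.0508, e^1.45=4.2631, e^-0.81=0.4449, e^-0.23=0.7945, e^-0.83=0.436
Sum = 5.9893
Softmax = [0.0085, 0.7118, 0.0743, 0.1327, 0.0728]
p[3] = 0.7945/5.9893 = 0.1327

0.1327


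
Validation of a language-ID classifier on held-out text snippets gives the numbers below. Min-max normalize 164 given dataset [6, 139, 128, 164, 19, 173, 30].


min=6, max=173
(164-6)/(173-6) = 158/167 = 0.9461

0.9461


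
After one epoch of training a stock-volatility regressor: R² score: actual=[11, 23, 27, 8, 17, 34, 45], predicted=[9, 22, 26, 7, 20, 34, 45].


ȳ = 23.5714
SS_res = Σ(y-ŷ)² = 16
SS_tot = Σ(y-ȳ)² = 1023.71
R² = 1 - SS_res/SS_tot = 1 - 0.0156 = 0.9844

0.9844


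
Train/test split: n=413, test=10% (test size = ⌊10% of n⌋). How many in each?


Test = ⌊413·10/100⌋ = 41
Train = 413 - 41 = 372

Train: 372, Test: 41


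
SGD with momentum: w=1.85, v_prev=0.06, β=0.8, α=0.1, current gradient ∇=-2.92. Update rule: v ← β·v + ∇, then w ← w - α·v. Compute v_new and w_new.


v_new = 0.8·0.06 - 2.92 = 0.048 - 2.92 = -2.872
w_new = 1.85 - 0.1·-2.872 = 1.85 + 0.2872 = 2.1372

v_new=-2.872, w_new=2.1372


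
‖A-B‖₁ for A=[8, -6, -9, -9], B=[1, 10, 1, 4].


d = |8-1| + |-6-10| + |-9-1| + |-9-4|
  = 7 + 16 + 10 + 13
  = 46

46


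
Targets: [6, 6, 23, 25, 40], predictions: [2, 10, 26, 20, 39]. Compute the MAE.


Absolute errors: |6-2|=4, |6-10|=4, |23-26|=3, |25-20|=5, |40-39|=1
Sum = 17
MAE = 17/5 = 17/5

17/5


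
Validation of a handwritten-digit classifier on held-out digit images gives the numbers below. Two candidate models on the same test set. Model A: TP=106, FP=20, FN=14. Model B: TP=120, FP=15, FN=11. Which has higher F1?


Model A: P=106/126=0.8413, R=106/120=0.8833, F1=2PR/(P+R)=2TP/(2TP+FP+FN)=212/246=0.8618
Model B: P=120/135=0.8889, R=120/131=0.916, F1=2PR/(P+R)=2TP/(2TP+FP+FN)=240/266=0.9023
0.8618 < 0.9023 → Model B

Model B


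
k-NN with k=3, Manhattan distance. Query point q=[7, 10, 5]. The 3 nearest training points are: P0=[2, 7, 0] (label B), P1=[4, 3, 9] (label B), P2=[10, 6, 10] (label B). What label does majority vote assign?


d(q,P0) = 13  (label B)
d(q,P1) = 14  (label B)
d(q,P2) = 12  (label B)
Votes: A=0, B=3
Majority → B

B


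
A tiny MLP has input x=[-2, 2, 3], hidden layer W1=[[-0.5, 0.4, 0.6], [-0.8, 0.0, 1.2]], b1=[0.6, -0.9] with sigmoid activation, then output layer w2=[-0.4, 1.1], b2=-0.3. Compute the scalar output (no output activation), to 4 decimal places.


z1[0] = (-0.5)·(-2) + (0.4)·(2) + (0.6)·(3) + 0.6 = 4.2
z1[1] = (-0.8)·(-2) + (0.0)·(2) + (1.2)·(3) - 0.9 = 4.3
h = sigmoid(z1) = [0.9852, 0.9866]
output = (-0.4)·(0.9852) + (1.1)·(0.9866) - 0.3 = 0.3912

0.3912


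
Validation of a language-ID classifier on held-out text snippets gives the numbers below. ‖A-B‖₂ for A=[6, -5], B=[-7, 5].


d = √((6+ 7)² + (-5-5)²)
  = √(169 + 100)
  = √269 = 16.4012

16.4012


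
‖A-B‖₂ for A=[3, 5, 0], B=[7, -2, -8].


d = √((3-7)² + (5+ 2)² + (0+ 8)²)
  = √(16 + 49 + 64)
  = √129 = 11.3578

11.3578


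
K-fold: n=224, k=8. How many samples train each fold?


Fold size = 224/8 = 28
Training per fold = 224 - 28 = 196

196


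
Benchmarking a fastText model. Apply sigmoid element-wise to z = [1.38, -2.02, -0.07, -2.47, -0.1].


σ(1.38) = 1/(1+e^-1.38) = 0.799
σ(-2.02) = 1/(1+e^2.02) = 0.1171
σ(-0.07) = 1/(1+e^0.07) = 0.4825
σ(-2.47) = 1/(1+e^2.47) = 0.078
σ(-0.1) = 1/(1+e^0.1) = 0.475
result = [0.799, 0.1171, 0.4825, 0.078, 0.475]

[0.799, 0.1171, 0.4825, 0.078, 0.475]


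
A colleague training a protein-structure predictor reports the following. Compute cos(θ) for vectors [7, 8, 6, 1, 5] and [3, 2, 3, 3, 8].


A·B = 7·3 + 8·2 + 6·3 + 1·3 + 5·8 = 98
‖A‖ = √175 = 13.2288, ‖B‖ = √95 = 9.7468
cos = 98/(√175·√95) = 98/√16625 = 0.7601

0.7601


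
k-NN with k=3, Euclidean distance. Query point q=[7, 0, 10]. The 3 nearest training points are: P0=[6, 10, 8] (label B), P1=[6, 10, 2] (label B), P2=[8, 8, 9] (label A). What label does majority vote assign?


d(q,P0) = 10.247  (label B)
d(q,P1) = 12.8452  (label B)
d(q,P2) = 8.124  (label A)
Votes: A=1, B=2
Majority → B

B


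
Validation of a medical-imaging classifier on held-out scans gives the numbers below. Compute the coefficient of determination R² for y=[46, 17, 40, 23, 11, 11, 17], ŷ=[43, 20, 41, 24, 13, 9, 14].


ȳ = 23.5714
SS_res = Σ(y-ŷ)² = 37
SS_tot = Σ(y-ȳ)² = 1175.71
R² = 1 - SS_res/SS_tot = 1 - 0.0315 = 0.9685

0.9685


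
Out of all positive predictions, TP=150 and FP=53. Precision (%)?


Precision = TP/(TP+FP)
= 150/(150+53)
= 150/203 = 73.89%

73.89%


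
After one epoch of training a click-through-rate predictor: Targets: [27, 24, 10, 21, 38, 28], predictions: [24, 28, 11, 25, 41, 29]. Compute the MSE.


Squared errors: (27-24)²=9, (24-28)²=16, (10-11)²=1, (21-25)²=16, (38-41)²=9, (28-29)²=1
Sum = 52
MSE = 52/6 = 26/3

26/3


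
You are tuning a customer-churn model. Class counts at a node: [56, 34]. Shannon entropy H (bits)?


Probabilities: [56/90, 34/90] ≈ [0.6222, 0.3778]
H = -((56/90)·log₂(56/90) + (34/90)·log₂(34/90))
  = 0.9565 bits

0.9565 bits


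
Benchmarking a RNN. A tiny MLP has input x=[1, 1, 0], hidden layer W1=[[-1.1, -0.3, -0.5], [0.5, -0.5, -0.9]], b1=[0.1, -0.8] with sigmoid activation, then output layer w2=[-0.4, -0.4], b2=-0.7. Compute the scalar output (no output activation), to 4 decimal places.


z1[0] = (-1.1)·(1) + (-0.3)·(1) + (-0.5)·(0) + 0.1 = -1.3
z1[1] = (0.5)·(1) + (-0.5)·(1) + (-0.9)·(0) - 0.8 = -0.8
h = sigmoid(z1) = [0.2142, 0.31]
output = (-0.4)·(0.2142) + (-0.4)·(0.31) - 0.7 = -0.9097

-0.9097


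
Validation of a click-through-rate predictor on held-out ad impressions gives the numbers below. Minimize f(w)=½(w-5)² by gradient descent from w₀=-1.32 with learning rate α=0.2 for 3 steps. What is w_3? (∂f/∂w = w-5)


step 1: grad = -1.32-5 = -6.32; w = -1.32 - 0.2·(-6.32) = -0.056
step 2: grad = -0.056-5 = -5.056; w = -0.056 - 0.2·(-5.056) = 0.9552
step 3: grad = 0.9552-5 = -4.0448; w = 0.9552 - 0.2·(-4.0448) = 1.76416

1.76416


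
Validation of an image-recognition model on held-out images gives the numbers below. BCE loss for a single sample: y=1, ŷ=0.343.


BCE = -[y·ln(p) + (1-y)·ln(1-p)]
= -1·ln(0.343) - 0
= -ln(0.343) = 1.07

1.07


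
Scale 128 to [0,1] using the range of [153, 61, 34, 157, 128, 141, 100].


min=34, max=157
(128-34)/(157-34) = 94/123 = 0.7642

0.7642


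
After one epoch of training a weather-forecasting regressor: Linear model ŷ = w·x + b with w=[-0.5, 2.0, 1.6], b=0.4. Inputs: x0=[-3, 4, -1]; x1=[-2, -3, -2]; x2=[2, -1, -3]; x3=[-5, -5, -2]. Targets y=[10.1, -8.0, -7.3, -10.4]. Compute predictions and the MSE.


ŷ0 = (-0.5)·(-3) + (2.0)·(4) + (1.6)·(-1) + 0.4 = 8.3
ŷ1 = (-0.5)·(-2) + (2.0)·(-3) + (1.6)·(-2) + 0.4 = -7.8
ŷ2 = (-0.5)·(2) + (2.0)·(-1) + (1.6)·(-3) + 0.4 = -7.4
ŷ3 = (-0.5)·(-5) + (2.0)·(-5) + (1.6)·(-2) + 0.4 = -10.3
errors² = [3.24, 0.04, 0.01, 0.01]
MSE = 3.3000/4 = 0.825

0.825


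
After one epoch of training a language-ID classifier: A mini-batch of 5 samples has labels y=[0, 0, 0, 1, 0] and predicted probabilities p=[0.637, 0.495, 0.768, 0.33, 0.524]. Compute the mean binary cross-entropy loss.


L[0] = -ln(1-0.637) = -ln(0.363) = 1.0134
L[1] = -ln(1-0.495) = -ln(0.505) = 0.6832
L[2] = -ln(1-0.768) = -ln(0.232) = 1.461
L[3] = -ln(0.33) = 1.1087
L[4] = -ln(1-0.524) = -ln(0.476) = 0.7423
mean = (1.0134 + 0.6832 + 1.461 + 1.1087 + 0.7423)/5 = 1.0017

1.0017


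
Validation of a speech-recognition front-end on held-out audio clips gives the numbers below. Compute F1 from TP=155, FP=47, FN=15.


Precision = 155/202 = 0.7673
Recall = 155/170 = 0.9118
F1 = 2·P·R/(P+R) = 2·TP/(2·TP+FP+FN) = 310/(310+47+15) = 310/372 = 0.8333

0.8333


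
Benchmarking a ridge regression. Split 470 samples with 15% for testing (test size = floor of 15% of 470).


Test = ⌊470·15/100⌋ = 70
Train = 470 - 70 = 400

Train: 400, Test: 70


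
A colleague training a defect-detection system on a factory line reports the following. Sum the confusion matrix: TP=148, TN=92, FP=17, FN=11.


Total = TP + TN + FP + FN
= 148 + 92 + 17 + 11
= 268
(Predicted positive: 165, predicted negative: 103)

268


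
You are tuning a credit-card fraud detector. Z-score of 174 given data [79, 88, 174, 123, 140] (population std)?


μ = 120.8, σ = 34.7183
z = (174 - 120.8)/34.7183 = 1.5323

1.5323


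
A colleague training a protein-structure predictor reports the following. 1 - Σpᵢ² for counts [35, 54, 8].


Probabilities: [35/97, 54/97, 8/97] ≈ [0.3608, 0.5567, 0.0825]
Σpᵢ² = (1225 + 2916 + 64)/97² = 4205/9409
Gini = 1 - Σpᵢ² = 1 - 4205/9409 = 0.5531

0.5531


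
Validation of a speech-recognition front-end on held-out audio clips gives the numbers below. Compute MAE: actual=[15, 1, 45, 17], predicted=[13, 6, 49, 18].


Absolute errors: |15-13|=2, |1-6|=5, |45-49|=4, |17-18|=1
Sum = 12
MAE = 12/4 = 3

3


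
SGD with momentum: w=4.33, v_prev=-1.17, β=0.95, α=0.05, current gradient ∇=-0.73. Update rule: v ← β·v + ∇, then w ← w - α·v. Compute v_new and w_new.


v_new = 0.95·-1.17 - 0.73 = -1.1115 - 0.73 = -1.8415
w_new = 4.33 - 0.05·-1.8415 = 4.33 + 0.092075 = 4.422075

v_new=-1.8415, w_new=4.422075


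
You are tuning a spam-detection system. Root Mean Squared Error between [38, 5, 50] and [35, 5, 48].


MSE = 13/3 = 4.3333
RMSE = √(13/3) = 2.0817

2.0817


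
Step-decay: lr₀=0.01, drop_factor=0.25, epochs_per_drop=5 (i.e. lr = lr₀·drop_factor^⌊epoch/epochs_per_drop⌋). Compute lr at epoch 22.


n_drops = ⌊22/5⌋ = 4
lr = 0.01·0.25^4 = 0.01·0.00390625 = 0.0000390625

0.0000390625


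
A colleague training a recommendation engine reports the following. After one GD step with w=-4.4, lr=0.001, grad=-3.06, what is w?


w_new = w - α·∇
= -4.4 - 0.001·-3.06
= -4.4 + 0.00306
= -4.39694

-4.39694


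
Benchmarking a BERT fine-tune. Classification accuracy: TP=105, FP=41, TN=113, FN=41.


Accuracy = (TP+TN)/(TP+TN+FP+FN)
= (105+113)/(300)
= 218/300 = 72.67%

72.67%


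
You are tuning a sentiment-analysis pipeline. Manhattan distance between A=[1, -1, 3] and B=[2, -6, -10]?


d = |1-2| + |-1+ 6| + |3+ 10|
  = 1 + 5 + 13
  = 19

19


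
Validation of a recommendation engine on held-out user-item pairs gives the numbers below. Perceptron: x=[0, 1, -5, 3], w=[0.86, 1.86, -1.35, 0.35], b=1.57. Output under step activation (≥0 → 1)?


z = (0)·(0.86) + (1)·(1.86) + (-5)·(-1.35) + (3)·(0.35) + 1.57
  = 11.23
step(z) = 1 (z≥0)

1


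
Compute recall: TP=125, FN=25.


Recall = TP/(TP+FN)
= 125/(125+25)
= 125/150 = 83.33%

83.33%


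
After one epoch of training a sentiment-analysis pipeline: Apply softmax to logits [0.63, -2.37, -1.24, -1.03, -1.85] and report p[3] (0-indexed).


Exponentials: e^0.63=1.8776, e^-2.37=0.0935, e^-1.24=0.2894, e^-1.03=0.357, e^-1.85=0.1572
Sum = 2.7747
Softmax = [0.6767, 0.0337, 0.1043, 0.1287, 0.0567]
p[3] = 0.357/2.7747 = 0.1287

0.1287


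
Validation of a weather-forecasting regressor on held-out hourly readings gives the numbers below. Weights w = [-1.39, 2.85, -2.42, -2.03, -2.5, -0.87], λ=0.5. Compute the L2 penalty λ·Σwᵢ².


‖w‖₂² = (-1.39)² + (2.85)² + (-2.42)² + (-2.03)² + (-2.5)² + (-0.87)²
     = 1.9321 + 8.1225 + 5.8564 + 4.1209 + 6.25 + 0.7569
     = 27.0388
λ·‖w‖₂² = 0.5·27.0388 = 13.5194

13.5194


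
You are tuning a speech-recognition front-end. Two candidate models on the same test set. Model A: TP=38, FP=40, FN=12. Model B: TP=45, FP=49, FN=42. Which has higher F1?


Model A: P=38/78=0.4872, R=38/50=0.76, F1=2PR/(P+R)=2TP/(2TP+FP+FN)=76/128=0.5938
Model B: P=45/94=0.4787, R=45/87=0.5172, F1=2PR/(P+R)=2TP/(2TP+FP+FN)=90/181=0.4972
0.5938 > 0.4972 → Model A

Model A


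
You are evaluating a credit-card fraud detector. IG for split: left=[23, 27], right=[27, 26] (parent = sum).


Parent = [50, 53], H_parent = 0.9994
H_left = 0.9954 (n=50), H_right = 0.9997 (n=53)
H_children = (50/103)·0.9954 + (53/103)·0.9997 = 0.9976
IG = 0.9994 - 0.9976 = 0.0018

0.0018


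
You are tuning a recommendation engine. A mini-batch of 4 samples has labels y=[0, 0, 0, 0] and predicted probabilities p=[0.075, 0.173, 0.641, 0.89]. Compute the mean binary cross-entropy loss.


L[0] = -ln(1-0.075) = -ln(0.925) = 0.078
L[1] = -ln(1-0.173) = -ln(0.827) = 0.19
L[2] = -ln(1-0.641) = -ln(0.359) = 1.0244
L[3] = -ln(1-0.89) = -ln(0.11) = 2.2073
mean = (0.078 + 0.19 + 1.0244 + 2.2073)/4 = 0.8749

0.8749


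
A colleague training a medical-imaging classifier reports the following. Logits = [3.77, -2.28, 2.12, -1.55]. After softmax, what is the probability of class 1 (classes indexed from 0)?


Exponentials: e^3.77=43.3801, e^-2.28=0.1023, e^2.12=8.3311, e^-1.55=0.2122
Sum = 52.0257
Softmax = [0.8338, 0.002, 0.1601, 0.0041]
p[1] = 0.1023/52.0257 = 0.002

0.002


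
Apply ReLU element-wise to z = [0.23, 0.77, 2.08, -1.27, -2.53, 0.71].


ReLU(0.23) = max(0, 0.23) = 0.23
ReLU(0.77) = max(0, 0.77) = 0.77
ReLU(2.08) = max(0, 2.08) = 2.08
ReLU(-1.27) = max(0, -1.27) = 0.0
ReLU(-2.53) = max(0, -2.53) = 0.0
ReLU(0.71) = max(0, 0.71) = 0.71
result = [0.23, 0.77, 2.08, 0.0, 0.0, 0.71]

[0.23, 0.77, 2.08, 0.0, 0.0, 0.71]


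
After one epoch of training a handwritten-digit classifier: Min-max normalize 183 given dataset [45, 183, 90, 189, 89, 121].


min=45, max=189
(183-45)/(189-45) = 138/144 = 0.9583

0.9583


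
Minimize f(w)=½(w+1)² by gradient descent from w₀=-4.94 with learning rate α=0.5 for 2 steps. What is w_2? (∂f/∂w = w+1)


step 1: grad = -4.94+1 = -3.94; w = -4.94 - 0.5·(-3.94) = -2.97
step 2: grad = -2.97+1 = -1.97; w = -2.97 - 0.5·(-1.97) = -1.985

-1.985


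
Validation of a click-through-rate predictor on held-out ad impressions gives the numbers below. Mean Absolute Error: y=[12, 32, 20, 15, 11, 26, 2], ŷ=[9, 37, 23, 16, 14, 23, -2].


Absolute errors: |12-9|=3, |32-37|=5, |20-23|=3, |15-16|=1, |11-14|=3, |26-23|=3, |2+ 2|=4
Sum = 22
MAE = 22/7 = 22/7

22/7


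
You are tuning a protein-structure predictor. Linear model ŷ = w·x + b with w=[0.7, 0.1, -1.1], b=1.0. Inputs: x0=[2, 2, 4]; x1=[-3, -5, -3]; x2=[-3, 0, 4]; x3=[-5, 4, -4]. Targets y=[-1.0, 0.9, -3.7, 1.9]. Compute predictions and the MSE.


ŷ0 = (0.7)·(2) + (0.1)·(2) + (-1.1)·(4) + 1.0 = -1.8
ŷ1 = (0.7)·(-3) + (0.1)·(-5) + (-1.1)·(-3) + 1.0 = 1.7
ŷ2 = (0.7)·(-3) + (0.1)·(0) + (-1.1)·(4) + 1.0 = -5.5
ŷ3 = (0.7)·(-5) + (0.1)·(4) + (-1.1)·(-4) + 1.0 = 2.3
errors² = [0.64, 0.64, 3.24, 0.16]
MSE = 4.6800/4 = 1.17

1.17


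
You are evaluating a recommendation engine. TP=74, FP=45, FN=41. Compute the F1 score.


Precision = 74/119 = 0.6218
Recall = 74/115 = 0.6435
F1 = 2·P·R/(P+R) = 2·TP/(2·TP+FP+FN) = 148/(148+45+41) = 148/234 = 0.6325

0.6325


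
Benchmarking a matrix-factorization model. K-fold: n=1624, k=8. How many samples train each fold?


Fold size = 1624/8 = 203
Training per fold = 1624 - 203 = 1421

1421


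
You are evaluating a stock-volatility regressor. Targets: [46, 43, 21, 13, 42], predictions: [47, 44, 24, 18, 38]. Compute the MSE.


Squared errors: (46-47)²=1, (43-44)²=1, (21-24)²=9, (13-18)²=25, (42-38)²=16
Sum = 52
MSE = 52/5 = 52/5

52/5


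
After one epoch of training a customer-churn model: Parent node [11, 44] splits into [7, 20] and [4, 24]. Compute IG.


Parent = [11, 44], H_parent = 0.7219
H_left = 0.8256 (n=27), H_right = 0.5917 (n=28)
H_children = (27/55)·0.8256 + (28/55)·0.5917 = 0.7065
IG = 0.7219 - 0.7065 = 0.0154

0.0154


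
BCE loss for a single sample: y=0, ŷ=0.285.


BCE = -[y·ln(p) + (1-y)·ln(1-p)]
= -0 - 1·ln(1-0.285)
= -ln(0.715) = 0.3355

0.3355


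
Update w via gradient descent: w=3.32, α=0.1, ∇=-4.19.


w_new = w - α·∇
= 3.32 - 0.1·-4.19
= 3.32 + 0.419
= 3.739

3.739


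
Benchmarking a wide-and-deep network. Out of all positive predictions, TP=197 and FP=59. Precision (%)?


Precision = TP/(TP+FP)
= 197/(197+59)
= 197/256 = 76.95%

76.95%


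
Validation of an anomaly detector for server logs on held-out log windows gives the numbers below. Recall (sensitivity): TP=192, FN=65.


Recall = TP/(TP+FN)
= 192/(192+65)
= 192/257 = 74.71%

74.71%


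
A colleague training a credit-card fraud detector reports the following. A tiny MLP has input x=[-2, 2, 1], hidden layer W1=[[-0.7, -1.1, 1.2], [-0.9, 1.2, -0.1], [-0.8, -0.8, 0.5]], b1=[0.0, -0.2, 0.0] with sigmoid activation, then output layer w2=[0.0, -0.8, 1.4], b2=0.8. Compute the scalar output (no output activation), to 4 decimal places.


z1[0] = (-0.7)·(-2) + (-1.1)·(2) + (1.2)·(1) + 0.0 = 0.4
z1[1] = (-0.9)·(-2) + (1.2)·(2) + (-0.1)·(1) - 0.2 = 3.9
z1[2] = (-0.8)·(-2) + (-0.8)·(2) + (0.5)·(1) + 0.0 = 0.5
h = sigmoid(z1) = [0.5987, 0.9802, 0.6225]
output = (0.0)·(0.5987) + (-0.8)·(0.9802) + (1.4)·(0.6225) + 0.8 = 0.8873

0.8873


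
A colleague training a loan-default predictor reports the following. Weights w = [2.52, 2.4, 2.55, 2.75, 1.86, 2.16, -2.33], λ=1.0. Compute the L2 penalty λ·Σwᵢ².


‖w‖₂² = (2.52)² + (2.4)² + (2.55)² + (2.75)² + (1.86)² + (2.16)² + (-2.33)²
     = 6.3504 + 5.76 + 6.5025 + 7.5625 + 3.4596 + 4.6656 + 5.4289
     = 39.7295
λ·‖w‖₂² = 1.0·39.7295 = 39.7295

39.7295


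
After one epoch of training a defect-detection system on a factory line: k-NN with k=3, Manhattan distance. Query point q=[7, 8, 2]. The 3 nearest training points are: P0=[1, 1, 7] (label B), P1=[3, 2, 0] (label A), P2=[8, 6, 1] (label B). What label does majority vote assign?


d(q,P0) = 18  (label B)
d(q,P1) = 12  (label A)
d(q,P2) = 4  (label B)
Votes: A=1, B=2
Majority → B

B


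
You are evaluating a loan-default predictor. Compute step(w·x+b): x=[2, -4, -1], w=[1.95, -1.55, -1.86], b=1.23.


z = (2)·(1.95) + (-4)·(-1.55) + (-1)·(-1.86) + 1.23
  = 13.19
step(z) = 1 (z≥0)

1


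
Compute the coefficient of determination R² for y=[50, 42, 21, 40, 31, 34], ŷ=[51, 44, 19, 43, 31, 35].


ȳ = 36.3333
SS_res = Σ(y-ŷ)² = 19
SS_tot = Σ(y-ȳ)² = 501.33
R² = 1 - SS_res/SS_tot = 1 - 0.0379 = 0.9621

0.9621


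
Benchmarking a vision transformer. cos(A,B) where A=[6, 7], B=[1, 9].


A·B = 6·1 + 7·9 = 69
‖A‖ = √85 = 9.2195, ‖B‖ = √82 = 9.0554
cos = 69/(√85·√82) = 69/√6970 = 0.8265

0.8265


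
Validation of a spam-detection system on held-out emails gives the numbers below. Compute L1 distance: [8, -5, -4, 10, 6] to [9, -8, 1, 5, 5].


d = |8-9| + |-5+ 8| + |-4-1| + |10-5| + |6-5|
  = 1 + 3 + 5 + 5 + 1
  = 15

15


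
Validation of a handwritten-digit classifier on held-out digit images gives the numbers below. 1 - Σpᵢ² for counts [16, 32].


Probabilities: [16/48, 32/48] ≈ [0.3333, 0.6667]
Σpᵢ² = (256 + 1024)/48² = 1280/2304
Gini = 1 - Σpᵢ² = 1 - 1280/2304 = 0.4444

0.4444


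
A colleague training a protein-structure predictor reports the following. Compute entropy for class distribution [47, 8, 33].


Probabilities: [47/88, 8/88, 33/88] ≈ [0.5341, 0.0909, 0.375]
H = -((47/88)·log₂(47/88) + (8/88)·log₂(8/88) + (33/88)·log₂(33/88))
  = 1.3284 bits

1.3284 bits


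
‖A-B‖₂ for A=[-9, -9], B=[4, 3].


d = √((-9-4)² + (-9-3)²)
  = √(169 + 144)
  = √313 = 17.6918

17.6918


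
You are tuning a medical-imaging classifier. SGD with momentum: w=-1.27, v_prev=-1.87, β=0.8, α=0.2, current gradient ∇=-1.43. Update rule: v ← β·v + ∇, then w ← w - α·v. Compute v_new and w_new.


v_new = 0.8·-1.87 - 1.43 = -1.496 - 1.43 = -2.926
w_new = -1.27 - 0.2·-2.926 = -1.27 + 0.5852 = -0.6848

v_new=-2.926, w_new=-0.6848


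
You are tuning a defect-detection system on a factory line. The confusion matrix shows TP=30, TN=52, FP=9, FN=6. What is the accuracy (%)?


Accuracy = (TP+TN)/(TP+TN+FP+FN)
= (30+52)/(97)
= 82/97 = 84.54%

84.54%


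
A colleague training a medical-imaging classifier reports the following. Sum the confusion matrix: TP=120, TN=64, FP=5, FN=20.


Total = TP + TN + FP + FN
= 120 + 64 + 5 + 20
= 209
(Predicted positive: 125, predicted negative: 84)

209


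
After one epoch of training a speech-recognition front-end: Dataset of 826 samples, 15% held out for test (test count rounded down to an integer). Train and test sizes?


Test = ⌊826·15/100⌋ = 123
Train = 826 - 123 = 703

Train: 703, Test: 123


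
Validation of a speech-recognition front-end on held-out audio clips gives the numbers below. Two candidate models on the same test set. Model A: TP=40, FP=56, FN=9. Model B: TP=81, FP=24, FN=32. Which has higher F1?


Model A: P=40/96=0.4167, R=40/49=0.8163, F1=2PR/(P+R)=2TP/(2TP+FP+FN)=80/145=0.5517
Model B: P=81/105=0.7714, R=81/113=0.7168, F1=2PR/(P+R)=2TP/(2TP+FP+FN)=162/218=0.7431
0.5517 < 0.7431 → Model B

Model B


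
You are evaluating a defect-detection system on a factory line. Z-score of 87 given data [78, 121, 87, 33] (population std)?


μ = 79.75, σ = 31.3957
z = (87 - 79.75)/31.3957 = 0.2309

0.2309


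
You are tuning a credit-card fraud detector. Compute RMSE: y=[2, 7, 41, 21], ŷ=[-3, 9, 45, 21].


MSE = 45/4 = 11.25
RMSE = √(45/4) = 3.3541

3.3541


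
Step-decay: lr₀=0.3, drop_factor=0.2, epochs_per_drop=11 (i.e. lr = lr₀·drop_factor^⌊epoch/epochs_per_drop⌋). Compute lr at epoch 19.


n_drops = ⌊19/11⌋ = 1
lr = 0.3·0.2^1 = 0.3·0.2 = 0.06

0.06


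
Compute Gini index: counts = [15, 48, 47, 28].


Probabilities: [15/138, 48/138, 47/138, 28/138] ≈ [0.1087, 0.3478, 0.3406, 0.2029]
Σpᵢ² = (225 + 2304 + 2209 + 784)/138² = 5522/19044
Gini = 1 - Σpᵢ² = 1 - 5522/19044 = 0.71

0.71


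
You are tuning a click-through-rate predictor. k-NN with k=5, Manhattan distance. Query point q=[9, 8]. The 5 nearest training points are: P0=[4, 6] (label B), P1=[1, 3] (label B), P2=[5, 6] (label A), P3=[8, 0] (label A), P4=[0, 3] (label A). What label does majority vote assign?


d(q,P0) = 7  (label B)
d(q,P1) = 13  (label B)
d(q,P2) = 6  (label A)
d(q,P3) = 9  (label A)
d(q,P4) = 14  (label A)
Votes: A=3, B=2
Majority → A

A


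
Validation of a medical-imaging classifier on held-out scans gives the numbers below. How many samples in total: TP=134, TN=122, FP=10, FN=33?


Total = TP + TN + FP + FN
= 134 + 122 + 10 + 33
= 299
(Predicted positive: 144, predicted negative: 155)

299


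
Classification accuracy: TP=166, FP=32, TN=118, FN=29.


Accuracy = (TP+TN)/(TP+TN+FP+FN)
= (166+118)/(345)
= 284/345 = 82.32%

82.32%


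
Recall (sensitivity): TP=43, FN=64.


Recall = TP/(TP+FN)
= 43/(43+64)
= 43/107 = 40.19%

40.19%


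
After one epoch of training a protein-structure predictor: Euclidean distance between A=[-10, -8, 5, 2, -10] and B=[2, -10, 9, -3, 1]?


d = √((-10-2)² + (-8+ 10)² + (5-9)² + (2+ 3)² + (-10-1)²)
  = √(144 + 4 + 16 + 25 + 121)
  = √310 = 17.6068

17.6068


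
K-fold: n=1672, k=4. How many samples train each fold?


Fold size = 1672/4 = 418
Training per fold = 1672 - 418 = 1254

1254


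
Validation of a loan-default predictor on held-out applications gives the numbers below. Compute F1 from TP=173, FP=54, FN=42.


Precision = 173/227 = 0.7621
Recall = 173/215 = 0.8047
F1 = 2·P·R/(P+R) = 2·TP/(2·TP+FP+FN) = 346/(346+54+42) = 346/442 = 0.7828

0.7828


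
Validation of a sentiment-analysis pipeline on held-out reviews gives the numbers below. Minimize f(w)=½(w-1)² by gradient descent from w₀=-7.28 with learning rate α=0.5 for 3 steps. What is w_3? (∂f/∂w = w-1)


step 1: grad = -7.28-1 = -8.28; w = -7.28 - 0.5·(-8.28) = -3.14
step 2: grad = -3.14-1 = -4.14; w = -3.14 - 0.5·(-4.14) = -1.07
step 3: grad = -1.07-1 = -2.07; w = -1.07 - 0.5·(-2.07) = -0.035

-0.035


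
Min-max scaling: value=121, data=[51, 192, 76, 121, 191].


min=51, max=192
(121-51)/(192-51) = 70/141 = 0.4965

0.4965


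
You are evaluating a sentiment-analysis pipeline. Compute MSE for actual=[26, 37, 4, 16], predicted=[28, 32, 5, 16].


Squared errors: (26-28)²=4, (37-32)²=25, (4-5)²=1, (16-16)²=0
Sum = 30
MSE = 30/4 = 15/2

15/2


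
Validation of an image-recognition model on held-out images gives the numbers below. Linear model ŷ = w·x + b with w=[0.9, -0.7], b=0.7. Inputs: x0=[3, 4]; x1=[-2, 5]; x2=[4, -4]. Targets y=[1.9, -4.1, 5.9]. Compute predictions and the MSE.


ŷ0 = (0.9)·(3) + (-0.7)·(4) + 0.7 = 0.6
ŷ1 = (0.9)·(-2) + (-0.7)·(5) + 0.7 = -4.6
ŷ2 = (0.9)·(4) + (-0.7)·(-4) + 0.7 = 7.1
errors² = [1.69, 0.25, 1.44]
MSE = 3.3800/3 = 1.1267

1.1267


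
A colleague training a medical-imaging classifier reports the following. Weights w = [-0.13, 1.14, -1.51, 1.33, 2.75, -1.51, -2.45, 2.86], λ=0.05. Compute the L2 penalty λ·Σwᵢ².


‖w‖₂² = (-0.13)² + (1.14)² + (-1.51)² + (1.33)² + (2.75)² + (-1.51)² + (-2.45)² + (2.86)²
     = 0.0169 + 1.2996 + 2.2801 + 1.7689 + 7.5625 + 2.2801 + 6.0025 + 8.1796
     = 29.3902
λ·‖w‖₂² = 0.05·29.3902 = 1.46951

1.46951


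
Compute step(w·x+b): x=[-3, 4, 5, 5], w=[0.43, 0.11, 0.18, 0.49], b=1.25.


z = (-3)·(0.43) + (4)·(0.11) + (5)·(0.18) + (5)·(0.49) + 1.25
  = 3.75
step(z) = 1 (z≥0)

1


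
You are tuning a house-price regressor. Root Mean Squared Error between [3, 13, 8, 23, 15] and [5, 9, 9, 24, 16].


MSE = 23/5 = 4.6
RMSE = √(23/5) = 2.1448

2.1448


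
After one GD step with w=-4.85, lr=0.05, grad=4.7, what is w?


w_new = w - α·∇
= -4.85 - 0.05·4.7
= -4.85 - 0.235
= -5.085

-5.085


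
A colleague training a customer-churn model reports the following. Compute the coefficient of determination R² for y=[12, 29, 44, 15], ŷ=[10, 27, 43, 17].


ȳ = 25
SS_res = Σ(y-ŷ)² = 13
SS_tot = Σ(y-ȳ)² = 646
R² = 1 - SS_res/SS_tot = 1 - 0.0201 = 0.9799

0.9799


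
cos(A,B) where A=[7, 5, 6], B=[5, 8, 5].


A·B = 7·5 + 5·8 + 6·5 = 105
‖A‖ = √110 = 10.4881, ‖B‖ = √114 = 10.6771
cos = 105/(√110·√114) = 105/√12540 = 0.9376

0.9376


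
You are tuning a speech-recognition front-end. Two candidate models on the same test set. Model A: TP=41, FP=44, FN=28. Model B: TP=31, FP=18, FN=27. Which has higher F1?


Model A: P=41/85=0.4824, R=41/69=0.5942, F1=2PR/(P+R)=2TP/(2TP+FP+FN)=82/154=0.5325
Model B: P=31/49=0.6327, R=31/58=0.5345, F1=2PR/(P+R)=2TP/(2TP+FP+FN)=62/107=0.5794
0.5325 < 0.5794 → Model B

Model B


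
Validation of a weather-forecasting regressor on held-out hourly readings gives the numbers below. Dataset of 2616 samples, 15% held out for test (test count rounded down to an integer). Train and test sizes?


Test = ⌊2616·15/100⌋ = 392
Train = 2616 - 392 = 2224

Train: 2224, Test: 392


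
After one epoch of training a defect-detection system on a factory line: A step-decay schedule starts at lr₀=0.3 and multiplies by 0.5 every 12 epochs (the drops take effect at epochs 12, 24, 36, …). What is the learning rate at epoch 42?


n_drops = ⌊42/12⌋ = 3
lr = 0.3·0.5^3 = 0.3·0.125 = 0.0375

0.0375


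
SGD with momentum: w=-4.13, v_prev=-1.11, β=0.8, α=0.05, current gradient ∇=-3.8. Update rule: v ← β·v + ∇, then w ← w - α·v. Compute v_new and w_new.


v_new = 0.8·-1.11 - 3.8 = -0.888 - 3.8 = -4.688
w_new = -4.13 - 0.05·-4.688 = -4.13 + 0.2344 = -3.8956

v_new=-4.688, w_new=-3.8956


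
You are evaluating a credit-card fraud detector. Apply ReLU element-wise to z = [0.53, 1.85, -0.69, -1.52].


ReLU(0.53) = max(0, 0.53) = 0.53
ReLU(1.85) = max(0, 1.85) = 1.85
ReLU(-0.69) = max(0, -0.69) = 0.0
ReLU(-1.52) = max(0, -1.52) = 0.0
result = [0.53, 1.85, 0.0, 0.0]

[0.53, 1.85, 0.0, 0.0]


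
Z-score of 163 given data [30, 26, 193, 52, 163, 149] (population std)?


μ = 102.1667, σ = 67.9103
z = (163 - 102.1667)/67.9103 = 0.8958

0.8958


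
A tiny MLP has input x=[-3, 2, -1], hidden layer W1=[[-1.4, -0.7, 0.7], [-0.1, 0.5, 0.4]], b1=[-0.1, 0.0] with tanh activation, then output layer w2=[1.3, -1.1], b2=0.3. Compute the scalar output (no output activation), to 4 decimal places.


z1[0] = (-1.4)·(-3) + (-0.7)·(2) + (0.7)·(-1) - 0.1 = 2.0
z1[1] = (-0.1)·(-3) + (0.5)·(2) + (0.4)·(-1) + 0.0 = 0.9
h = tanh(z1) = [0.964, 0.7163]
output = (1.3)·(0.964) + (-1.1)·(0.7163) + 0.3 = 0.7653

0.7653


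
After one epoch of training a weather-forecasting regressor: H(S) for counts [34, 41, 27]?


Probabilities: [34/102, 41/102, 27/102] ≈ [0.3333, 0.402, 0.2647]
H = -((34/102)·log₂(34/102) + (41/102)·log₂(41/102) + (27/102)·log₂(27/102))
  = 1.5644 bits

1.5644 bits


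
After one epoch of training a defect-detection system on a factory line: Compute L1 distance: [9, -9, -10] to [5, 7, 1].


d = |9-5| + |-9-7| + |-10-1|
  = 4 + 16 + 11
  = 31

31


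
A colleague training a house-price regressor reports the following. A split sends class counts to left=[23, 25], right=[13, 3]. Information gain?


Parent = [36, 28], H_parent = 0.9887
H_left = 0.9987 (n=48), H_right = 0.6962 (n=16)
H_children = (48/64)·0.9987 + (16/64)·0.6962 = 0.9231
IG = 0.9887 - 0.9231 = 0.0656

0.0656


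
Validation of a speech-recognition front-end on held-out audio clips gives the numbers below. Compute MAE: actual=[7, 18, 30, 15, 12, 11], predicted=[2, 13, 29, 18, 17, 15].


Absolute errors: |7-2|=5, |18-13|=5, |30-29|=1, |15-18|=3, |12-17|=5, |11-15|=4
Sum = 23
MAE = 23/6 = 23/6

23/6


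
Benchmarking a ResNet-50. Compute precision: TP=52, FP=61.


Precision = TP/(TP+FP)
= 52/(52+61)
= 52/113 = 46.02%

46.02%


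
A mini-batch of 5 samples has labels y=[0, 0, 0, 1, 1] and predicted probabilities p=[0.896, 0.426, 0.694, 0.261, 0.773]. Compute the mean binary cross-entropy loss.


L[0] = -ln(1-0.896) = -ln(0.104) = 2.2634
L[1] = -ln(1-0.426) = -ln(0.574) = 0.5551
L[2] = -ln(1-0.694) = -ln(0.306) = 1.1842
L[3] = -ln(0.261) = 1.3432
L[4] = -ln(0.773) = 0.2575
mean = (2.2634 + 0.5551 + 1.1842 + 1.3432 + 0.2575)/5 = 1.1207

1.1207


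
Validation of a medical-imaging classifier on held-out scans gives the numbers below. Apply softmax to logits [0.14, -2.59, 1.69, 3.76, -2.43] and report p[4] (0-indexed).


Exponentials: e^0.14=1.1503, e^-2.59=0.075, e^1.69=5.4195, e^3.76=42.9484, e^-2.43=0.088
Sum = 49.6812
Softmax = [0.0232, 0.0015, 0.1091, 0.8645, 0.0018]
p[4] = 0.088/49.6812 = 0.0018

0.0018
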